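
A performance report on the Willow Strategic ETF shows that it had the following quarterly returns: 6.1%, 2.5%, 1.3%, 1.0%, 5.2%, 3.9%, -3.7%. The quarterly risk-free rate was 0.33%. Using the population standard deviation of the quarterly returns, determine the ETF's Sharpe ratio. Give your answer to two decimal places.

0.66

μ = (6.1 + 2.5 + 1.3 + 1 + 5.2 + 3.9 − 3.7) / 7 = 16.30 / 7 = 2.3286%
Σ(r − μ)² = (6.1 − 2.3286)² + (2.5 − 2.3286)² + (1.3 − 2.3286)² + … = 64.1343
population σ = √(64.1343 / 7) = √9.1620 = 3.0269%
Sharpe = (μ − rf) / σ = (2.3286 − 0.33) / 3.0269 = 1.9986 / 3.0269 = 0.6603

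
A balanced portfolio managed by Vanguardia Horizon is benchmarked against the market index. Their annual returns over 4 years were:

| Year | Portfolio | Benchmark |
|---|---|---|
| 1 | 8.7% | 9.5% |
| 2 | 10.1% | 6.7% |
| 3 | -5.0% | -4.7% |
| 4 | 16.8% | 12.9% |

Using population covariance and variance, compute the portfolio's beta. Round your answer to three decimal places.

r̄p = 7.6500%,  r̄m = 6.1000%
Cov = Σ(rp − r̄p)(rm − r̄m) / 4 = 50.9700
Var(rm) = Σ(rm − r̄m)² / 4 = 43.7000
β = Cov / Var = 50.9700 / 43.7000 = 1.1664

1.166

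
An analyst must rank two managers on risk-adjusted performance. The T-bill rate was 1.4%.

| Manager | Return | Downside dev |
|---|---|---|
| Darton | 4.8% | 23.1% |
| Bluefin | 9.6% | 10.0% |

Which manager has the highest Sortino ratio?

Darton: Sortino ratio = (4.8% − 1.4%) / 23.1% = 0.147
Bluefin: Sortino ratio = (9.6% − 1.4%) / 10.0% = 0.820
Highest: Bluefin (0.820).

Bluefin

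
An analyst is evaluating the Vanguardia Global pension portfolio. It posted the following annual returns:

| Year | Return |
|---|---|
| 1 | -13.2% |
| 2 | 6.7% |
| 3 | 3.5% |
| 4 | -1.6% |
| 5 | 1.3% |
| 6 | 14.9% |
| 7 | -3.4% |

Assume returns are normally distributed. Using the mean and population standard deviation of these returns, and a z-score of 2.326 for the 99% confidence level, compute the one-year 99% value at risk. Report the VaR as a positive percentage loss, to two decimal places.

17.68

Mean return μ = 8.20 / 7 = 1.1714%
Population σ = √[Σ(r − μ)² / 7] = √[459.5943 / 7] = √65.6563 = 8.1029%
VaR = −(μ − z·σ) = −(1.1714 − 2.326 × 8.1029) = −(-17.6759) = 17.6759%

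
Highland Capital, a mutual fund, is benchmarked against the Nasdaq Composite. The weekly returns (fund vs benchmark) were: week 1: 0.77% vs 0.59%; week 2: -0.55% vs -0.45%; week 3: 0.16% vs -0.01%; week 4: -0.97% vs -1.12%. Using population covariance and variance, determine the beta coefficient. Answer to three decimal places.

1.052

r̄p = -0.1475%,  r̄m = -0.2475%
Cov = Σ(rp − r̄p)(rm − r̄m) / 4 = 0.4101
Var(rm) = Σ(rm − r̄m)² / 4 = 0.3900
β = Cov / Var = 0.4101 / 0.3900 = 1.0515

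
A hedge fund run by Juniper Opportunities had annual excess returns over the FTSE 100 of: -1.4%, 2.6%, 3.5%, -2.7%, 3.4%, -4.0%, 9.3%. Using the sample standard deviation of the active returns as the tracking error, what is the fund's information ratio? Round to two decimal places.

0.33

r̄ = (-1.4 + 2.6 + 3.5 − 2.7 + 3.4 − 4 + 9.3) / 7 = 10.70 / 7 = 1.5286%
Σ(r − r̄)² = 125.9543; sample σ = √(125.9543/6) = 4.5817%
IR = r̄ / tracking error = 1.5286 / 4.5817 = 0.3336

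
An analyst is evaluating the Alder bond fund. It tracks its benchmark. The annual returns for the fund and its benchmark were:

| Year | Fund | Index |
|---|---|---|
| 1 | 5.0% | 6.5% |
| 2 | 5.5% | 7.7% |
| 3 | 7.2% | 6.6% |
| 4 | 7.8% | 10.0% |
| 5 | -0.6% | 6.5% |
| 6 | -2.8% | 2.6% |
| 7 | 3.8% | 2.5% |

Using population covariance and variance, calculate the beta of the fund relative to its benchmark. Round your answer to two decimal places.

r̄p = 3.7000%,  r̄m = 6.0571%
Cov = Σ(rp − r̄p)(rm − r̄m) / 7 = 5.9729
Var(rm) = Σ(rm − r̄m)² / 7 = 6.2196
β = Cov / Var = 5.9729 / 6.2196 = 0.9603

0.96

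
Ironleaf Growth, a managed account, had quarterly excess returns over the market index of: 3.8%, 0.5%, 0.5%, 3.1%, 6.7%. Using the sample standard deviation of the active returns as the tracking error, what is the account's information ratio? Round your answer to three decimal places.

1.128

Mean return r̄ = 14.60 / 5 = 2.9200%
Σ(r − r̄)² = 26.8080; sample σ = √(26.8080/4) = 2.5888%
IR = r̄ / tracking error = 2.9200 / 2.5888 = 1.1279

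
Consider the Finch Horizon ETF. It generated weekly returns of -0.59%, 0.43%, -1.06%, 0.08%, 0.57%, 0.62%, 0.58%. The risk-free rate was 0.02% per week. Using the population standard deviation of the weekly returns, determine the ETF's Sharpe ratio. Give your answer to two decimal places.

Mean return μ = 0.630 / 7 = 0.0900%
Σ(r − μ)² = 2.6520; population σ = √(2.6520/7) = 0.6155%
Sharpe = (μ − rf) / σ = (0.0900 − 0.02) / 0.6155 = 0.0700 / 0.6155 = 0.1137

0.11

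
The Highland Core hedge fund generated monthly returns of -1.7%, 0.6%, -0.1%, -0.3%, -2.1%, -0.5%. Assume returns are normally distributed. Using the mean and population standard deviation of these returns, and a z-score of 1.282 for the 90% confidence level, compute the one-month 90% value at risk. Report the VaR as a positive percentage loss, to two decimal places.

1.88

Mean return μ = -4.10 / 6 = -0.6833%
Σ(r − μ)² = 5.2083; population σ = √(5.2083/6) = 0.9317%
VaR = −(μ − z·σ) = −(-0.6833 − 1.282 × 0.9317) = −(-1.8777) = 1.8777%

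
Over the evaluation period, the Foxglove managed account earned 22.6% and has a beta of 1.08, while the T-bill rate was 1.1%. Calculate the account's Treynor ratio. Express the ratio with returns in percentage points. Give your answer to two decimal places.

Treynor = (Rp − Rf) / β = (22.6% − 1.1%) / 1.08 = 21.50 / 1.08 = 19.9074

19.91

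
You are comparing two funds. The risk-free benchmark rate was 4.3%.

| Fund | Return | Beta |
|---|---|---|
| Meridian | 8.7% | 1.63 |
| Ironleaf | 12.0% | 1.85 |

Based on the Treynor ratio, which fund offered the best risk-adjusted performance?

Meridian: Treynor = (8.7% − 4.3%) / 1.63 = 2.699
Ironleaf: Treynor = (12.0% − 4.3%) / 1.85 = 4.162
Highest: Ironleaf (4.162).

Ironleaf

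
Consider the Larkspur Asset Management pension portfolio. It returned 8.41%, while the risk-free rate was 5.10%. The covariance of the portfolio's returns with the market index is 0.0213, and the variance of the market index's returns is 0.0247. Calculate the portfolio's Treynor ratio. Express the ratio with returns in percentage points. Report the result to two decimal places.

3.84

β = Cov / Var = 0.0213 / 0.0247 = 0.8623
Treynor = (Rp − Rf) / β = (8.41% − 5.10%) / 0.8623 = 3.31 / 0.8623 = 3.8386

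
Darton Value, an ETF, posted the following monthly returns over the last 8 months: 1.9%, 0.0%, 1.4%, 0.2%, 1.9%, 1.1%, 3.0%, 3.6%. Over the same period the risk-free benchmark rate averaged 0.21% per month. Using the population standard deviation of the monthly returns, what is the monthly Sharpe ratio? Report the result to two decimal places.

μ = (1.9 + 0 + 1.4 + 0.2 + 1.9 + 1.1 + 3 + 3.6) / 8 = 13.10 / 8 = 1.6375%
Σ(r − μ)² = (1.9 − 1.6375)² + (0 − 1.6375)² + (1.4 − 1.6375)² + … = 10.9388
σ = √[10.9388 / 8] = 1.1693%
Sharpe = (μ − rf) / σ = (1.6375 − 0.21) / 1.1693 = 1.4275 / 1.1693 = 1.2208

1.22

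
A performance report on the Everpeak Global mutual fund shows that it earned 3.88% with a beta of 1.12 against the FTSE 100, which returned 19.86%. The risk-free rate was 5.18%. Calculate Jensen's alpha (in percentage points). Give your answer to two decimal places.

CAPM expected return = Rf + β(Rm − Rf) = 5.18% + 1.12 × (19.86% − 5.18%) = 5.18 + 1.12 × 14.68 = 21.6216%
Jensen's α = Rp − E[R] = 3.88% − 21.6216% = -17.7416

-17.74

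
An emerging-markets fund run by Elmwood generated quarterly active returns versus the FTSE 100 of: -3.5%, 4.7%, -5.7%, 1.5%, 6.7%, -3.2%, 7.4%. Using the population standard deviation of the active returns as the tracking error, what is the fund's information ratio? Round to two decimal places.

μ = (-3.5 + 4.7 − 5.7 + 1.5 + 6.7 − 3.2 + 7.4) / 7 = 1.1286%
Population std dev = √[170.0543 / 7] = 4.9288%
IR = μ / tracking error = 1.1286 / 4.9288 = 0.2290

0.23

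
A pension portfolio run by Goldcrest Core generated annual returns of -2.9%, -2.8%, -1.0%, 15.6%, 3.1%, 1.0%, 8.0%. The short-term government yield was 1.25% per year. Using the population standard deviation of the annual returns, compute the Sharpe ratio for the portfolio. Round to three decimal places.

0.281

r̄ = (-2.9 − 2.8 − 1 + 15.6 + 3.1 + 1 + 8) / 7 = 3.0000%
Σ(r − r̄)² = (-2.9 − 3.0000)² + (-2.8 − 3.0000)² + (-1 − 3.0000)² + … = 272.2200
σ = √[272.2200 / 7] = 6.2361%
Sharpe = (r̄ − rf) / σ = (3.0000 − 1.25) / 6.2361 = 1.7500 / 6.2361 = 0.2806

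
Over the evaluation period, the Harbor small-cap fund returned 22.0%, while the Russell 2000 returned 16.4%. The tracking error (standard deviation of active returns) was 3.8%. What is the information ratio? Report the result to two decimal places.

1.47

IR = (Rp − Rb) / TE = (22.0% − 16.4%) / 3.8% = 5.60% / 3.8% = 1.4737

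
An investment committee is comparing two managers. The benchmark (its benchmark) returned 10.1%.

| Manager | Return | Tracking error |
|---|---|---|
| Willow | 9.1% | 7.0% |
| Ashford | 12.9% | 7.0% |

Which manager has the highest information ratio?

Willow: IR = (9.1% − 10.1%) / 7.0% = -0.143
Ashford: IR = (12.9% − 10.1%) / 7.0% = 0.400
Highest: Ashford (0.400).

Ashford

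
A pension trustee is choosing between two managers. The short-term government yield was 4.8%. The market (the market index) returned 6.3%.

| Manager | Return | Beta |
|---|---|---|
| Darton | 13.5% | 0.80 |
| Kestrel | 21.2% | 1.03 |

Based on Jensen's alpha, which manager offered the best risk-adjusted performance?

Darton: α = 13.5% − [4.8% + 0.80 × (6.3% − 4.8%)] = 7.500
Kestrel: α = 21.2% − [4.8% + 1.03 × (6.3% − 4.8%)] = 14.855
Highest: Kestrel (14.855).

Kestrel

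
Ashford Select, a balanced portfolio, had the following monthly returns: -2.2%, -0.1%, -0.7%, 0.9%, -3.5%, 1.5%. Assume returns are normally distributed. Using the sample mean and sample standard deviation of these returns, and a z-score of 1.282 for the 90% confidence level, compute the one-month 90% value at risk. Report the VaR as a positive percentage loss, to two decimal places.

r̄ = (-2.2 − 0.1 − 0.7 + 0.9 − 3.5 + 1.5) / 6 = -0.6833%
Sample σ = √[Σ(r − r̄)² / 5] = √[17.8483 / 5] = √3.5697 = 1.8894%
VaR = −(r̄ − z·σ) = −(-0.6833 − 1.282 × 1.8894) = −(-3.1055) = 3.1055%

3.11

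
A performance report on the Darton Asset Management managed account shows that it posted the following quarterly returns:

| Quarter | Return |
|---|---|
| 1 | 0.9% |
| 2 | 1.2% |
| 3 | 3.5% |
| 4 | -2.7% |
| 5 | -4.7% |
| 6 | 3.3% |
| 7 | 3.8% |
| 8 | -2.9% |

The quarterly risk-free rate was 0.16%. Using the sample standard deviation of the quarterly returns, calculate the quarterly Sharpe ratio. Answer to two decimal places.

0.04

μ = (0.9 + 1.2 + 3.5 − 2.7 − 4.7 + 3.3 + 3.8 − 2.9) / 8 = 0.3000%
Sample σ = √[Σ(r − μ)² / 7] = √[76.9000 / 7] = √10.9857 = 3.3145%
Sharpe = (μ − rf) / σ = (0.3000 − 0.16) / 3.3145 = 0.1400 / 3.3145 = 0.0422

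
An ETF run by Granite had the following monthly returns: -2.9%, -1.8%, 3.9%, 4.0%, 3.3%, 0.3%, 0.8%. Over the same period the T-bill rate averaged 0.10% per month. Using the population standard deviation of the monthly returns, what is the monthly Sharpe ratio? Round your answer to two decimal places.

r̄ = (-2.9 − 1.8 + 3.9 + 4 + 3.3 + 0.3 + 0.8) / 7 = 1.0857%
Σ(r − r̄)² = (-2.9 − 1.0857)² + (-1.8 − 1.0857)² + … = 46.2286
σ = √[46.2286 / 7] = 2.5698%
Sharpe = (r̄ − rf) / σ = (1.0857 − 0.1) / 2.5698 = 0.9857 / 2.5698 = 0.3836

0.38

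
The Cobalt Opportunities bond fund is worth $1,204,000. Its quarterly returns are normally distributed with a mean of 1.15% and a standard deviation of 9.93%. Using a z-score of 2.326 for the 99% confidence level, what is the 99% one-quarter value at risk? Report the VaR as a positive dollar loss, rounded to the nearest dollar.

Return at the 99% tail: μ − z·σ = 1.15% − 2.326 × 9.93% = 1.15 − 23.09718 = -21.94718%
VaR = −(-21.94718%) × $1,204,000 = 21.94718% × $1,204,000 = $264,244

$264,244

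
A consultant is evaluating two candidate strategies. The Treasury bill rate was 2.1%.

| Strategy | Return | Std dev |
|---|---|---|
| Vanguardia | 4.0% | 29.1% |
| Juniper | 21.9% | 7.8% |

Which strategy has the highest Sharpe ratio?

Vanguardia: Sharpe ratio = (4.0% − 2.1%) / 29.1% = 0.065
Juniper: Sharpe ratio = (21.9% − 2.1%) / 7.8% = 2.538
Highest: Juniper (2.538).

Juniper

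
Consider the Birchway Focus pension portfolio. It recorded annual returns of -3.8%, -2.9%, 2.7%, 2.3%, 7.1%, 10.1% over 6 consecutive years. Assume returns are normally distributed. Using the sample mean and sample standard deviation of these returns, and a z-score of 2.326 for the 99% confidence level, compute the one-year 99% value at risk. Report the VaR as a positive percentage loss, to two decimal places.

10.06

Mean return r̄ = 15.50 / 6 = 2.5833%
Σ(r − r̄)² = 147.8083; sample σ = √(147.8083/5) = 5.4371%
VaR = −(r̄ − z·σ) = −(2.5833 − 2.326 × 5.4371) = −(-10.0634) = 10.0634%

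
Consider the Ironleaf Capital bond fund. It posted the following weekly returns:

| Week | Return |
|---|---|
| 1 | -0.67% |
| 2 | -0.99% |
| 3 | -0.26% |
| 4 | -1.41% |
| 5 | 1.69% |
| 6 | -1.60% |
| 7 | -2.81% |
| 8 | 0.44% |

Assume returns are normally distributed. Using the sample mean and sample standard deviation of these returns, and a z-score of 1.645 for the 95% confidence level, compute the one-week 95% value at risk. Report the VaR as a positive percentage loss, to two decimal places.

2.95

Mean return r̄ = -5.610 / 8 = -0.7013%
Sample std dev = √[13.0565 / 7] = 1.3657%
VaR = −(r̄ − z·σ) = −(-0.7013 − 1.645 × 1.3657) = −(-2.9479) = 2.9479%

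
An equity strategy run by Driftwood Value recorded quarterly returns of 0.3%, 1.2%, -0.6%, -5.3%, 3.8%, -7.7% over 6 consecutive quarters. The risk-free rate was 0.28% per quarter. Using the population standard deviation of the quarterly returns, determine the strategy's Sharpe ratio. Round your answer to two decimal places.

r̄ = (0.3 + 1.2 − 0.6 − 5.3 + 3.8 − 7.7) / 6 = -8.30 / 6 = -1.3833%
Σ(r − r̄)² = (0.3 − (-1.3833))² + (1.2 − (-1.3833))² + … = 92.2283
σ = √[92.2283 / 6] = 3.9206%
Sharpe = (r̄ − rf) / σ = (-1.3833 − 0.28) / 3.9206 = -1.6633 / 3.9206 = -0.4242

-0.42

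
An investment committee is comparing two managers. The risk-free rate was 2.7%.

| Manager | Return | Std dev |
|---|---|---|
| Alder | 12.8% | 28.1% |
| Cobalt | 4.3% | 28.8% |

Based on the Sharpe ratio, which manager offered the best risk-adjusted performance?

Alder

Alder: Sharpe ratio = (12.8% − 2.7%) / 28.1% = 0.359
Cobalt: Sharpe ratio = (4.3% − 2.7%) / 28.8% = 0.056
Highest: Alder (0.359).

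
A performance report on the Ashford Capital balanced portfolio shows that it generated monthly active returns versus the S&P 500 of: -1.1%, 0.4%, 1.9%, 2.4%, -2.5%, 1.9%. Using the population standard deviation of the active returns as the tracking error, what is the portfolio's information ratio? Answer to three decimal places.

Mean return r̄ = 3.00 / 6 = 0.5000%
Σ(r − r̄)² = (-1.1 − 0.5000)² + (0.4 − 0.5000)² + (1.9 − 0.5000)² + … = 19.1000
population σ = √(19.1000 / 6) = √3.1833 = 1.7842%
IR = r̄ / tracking error = 0.5000 / 1.7842 = 0.2802

0.280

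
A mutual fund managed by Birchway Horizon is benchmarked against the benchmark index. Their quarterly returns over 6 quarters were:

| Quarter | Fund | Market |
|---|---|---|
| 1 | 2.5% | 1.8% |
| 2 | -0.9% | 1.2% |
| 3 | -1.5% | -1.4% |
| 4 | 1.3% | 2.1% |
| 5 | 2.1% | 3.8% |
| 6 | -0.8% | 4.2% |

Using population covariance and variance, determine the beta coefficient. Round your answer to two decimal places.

r̄p = 0.4500%,  r̄m = 1.9500%
Cov = Σ(rp − r̄p)(rm − r̄m) / 6 = 1.2675
Var(rm) = Σ(rm − r̄m)² / 6 = 3.3858
β = Cov / Var = 1.2675 / 3.3858 = 0.3744

0.37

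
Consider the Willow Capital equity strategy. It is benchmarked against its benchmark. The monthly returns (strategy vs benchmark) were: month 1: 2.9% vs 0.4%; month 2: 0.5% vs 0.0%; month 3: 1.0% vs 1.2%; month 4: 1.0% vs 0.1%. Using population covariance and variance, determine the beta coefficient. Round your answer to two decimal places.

r̄p = 1.3500%,  r̄m = 0.4250%
Cov = Σ(rp − r̄p)(rm − r̄m) / 4 = 0.0413
Var(rm) = Σ(rm − r̄m)² / 4 = 0.2219
β = Cov / Var = 0.0413 / 0.2219 = 0.1861

0.19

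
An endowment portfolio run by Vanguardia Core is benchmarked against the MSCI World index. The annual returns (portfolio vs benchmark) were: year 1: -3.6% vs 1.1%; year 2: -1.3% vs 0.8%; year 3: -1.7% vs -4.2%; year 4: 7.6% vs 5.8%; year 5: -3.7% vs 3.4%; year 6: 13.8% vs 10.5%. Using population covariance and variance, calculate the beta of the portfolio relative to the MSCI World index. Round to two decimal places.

1.18

r̄p = 1.8500%,  r̄m = 2.9000%
Cov = Σ(rp − r̄p)(rm − r̄m) / 6 = 24.3917
Var(rm) = Σ(rm − r̄m)² / 6 = 20.7467
β = Cov / Var = 24.3917 / 20.7467 = 1.1757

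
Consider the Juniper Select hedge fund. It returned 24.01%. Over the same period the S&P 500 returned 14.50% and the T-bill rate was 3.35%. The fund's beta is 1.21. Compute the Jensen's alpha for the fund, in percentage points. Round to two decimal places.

7.17

CAPM expected return = Rf + β(Rm − Rf) = 3.35% + 1.21 × (14.50% − 3.35%) = 3.35 + 1.21 × 11.15 = 16.8415%
Jensen's α = Rp − E[R] = 24.01% − 16.8415% = 7.1685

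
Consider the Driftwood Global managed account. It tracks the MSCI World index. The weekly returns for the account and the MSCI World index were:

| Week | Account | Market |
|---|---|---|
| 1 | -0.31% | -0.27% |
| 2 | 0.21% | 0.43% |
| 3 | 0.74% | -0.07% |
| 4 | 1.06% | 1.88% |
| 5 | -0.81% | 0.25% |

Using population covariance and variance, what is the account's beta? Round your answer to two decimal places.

0.53

r̄p = 0.1780%,  r̄m = 0.4440%
Cov = Σ(rp − r̄p)(rm − r̄m) / 5 = 0.3035
Var(rm) = Σ(rm − r̄m)² / 5 = 0.5748
β = Cov / Var = 0.3035 / 0.5748 = 0.5280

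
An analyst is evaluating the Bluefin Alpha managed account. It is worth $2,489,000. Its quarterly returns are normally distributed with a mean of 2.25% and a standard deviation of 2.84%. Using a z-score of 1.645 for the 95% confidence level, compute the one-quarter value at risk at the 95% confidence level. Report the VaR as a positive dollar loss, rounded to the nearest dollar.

$60,279

Return at the 95% tail: μ − z·σ = 2.25% − 1.645 × 2.84% = 2.25 − 4.6718 = -2.4218%
VaR = −(-2.4218%) × $2,489,000 = 2.4218% × $2,489,000 = $60,279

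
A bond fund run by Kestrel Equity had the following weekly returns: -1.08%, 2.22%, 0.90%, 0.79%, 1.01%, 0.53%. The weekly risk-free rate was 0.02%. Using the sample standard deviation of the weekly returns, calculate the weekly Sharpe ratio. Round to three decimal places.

r̄ = (-1.08 + 2.22 + 0.9 + 0.79 + 1.01 + 0.53) / 6 = 0.7283%
Sample σ = √[Σ(r − r̄)² / 5] = √[5.6471 / 5] = √1.1294 = 1.0627%
Sharpe = (r̄ − rf) / σ = (0.7283 − 0.02) / 1.0627 = 0.7083 / 1.0627 = 0.6665

0.667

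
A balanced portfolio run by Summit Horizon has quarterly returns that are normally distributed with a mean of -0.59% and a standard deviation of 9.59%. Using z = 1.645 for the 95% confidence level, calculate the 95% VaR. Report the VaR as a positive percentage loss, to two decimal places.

16.37

VaR (as % loss) = −(μ − z·σ) = −(-0.59% − 1.645 × 9.59%) = −(-16.36555%) = 16.36555%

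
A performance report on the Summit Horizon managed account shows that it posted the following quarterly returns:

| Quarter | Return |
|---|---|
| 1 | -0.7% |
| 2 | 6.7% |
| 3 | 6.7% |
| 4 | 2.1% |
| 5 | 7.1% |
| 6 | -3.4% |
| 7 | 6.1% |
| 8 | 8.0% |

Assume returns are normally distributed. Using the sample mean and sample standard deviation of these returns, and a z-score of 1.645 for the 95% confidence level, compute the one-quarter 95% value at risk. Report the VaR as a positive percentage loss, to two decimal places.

2.88

Mean return r̄ = 32.60 / 8 = 4.0750%
Σ(r − r̄)² = 125.0150; sample σ = √(125.0150/7) = 4.2260%
VaR = −(r̄ − z·σ) = −(4.0750 − 1.645 × 4.2260) = −(-2.8768) = 2.8768%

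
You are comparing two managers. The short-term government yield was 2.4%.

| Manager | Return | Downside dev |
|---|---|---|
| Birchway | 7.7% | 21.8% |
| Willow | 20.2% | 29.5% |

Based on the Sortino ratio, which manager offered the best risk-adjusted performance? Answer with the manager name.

Willow

Birchway: Sortino ratio = (7.7% − 2.4%) / 21.8% = 0.243
Willow: Sortino ratio = (20.2% − 2.4%) / 29.5% = 0.603
Highest: Willow (0.603).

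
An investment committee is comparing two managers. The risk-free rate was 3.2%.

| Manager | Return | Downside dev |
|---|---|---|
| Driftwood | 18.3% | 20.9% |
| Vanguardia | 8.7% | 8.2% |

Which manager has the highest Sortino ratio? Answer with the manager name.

Driftwood

Driftwood: Sortino ratio = (18.3% − 3.2%) / 20.9% = 0.722
Vanguardia: Sortino ratio = (8.7% − 3.2%) / 8.2% = 0.671
Highest: Driftwood (0.722).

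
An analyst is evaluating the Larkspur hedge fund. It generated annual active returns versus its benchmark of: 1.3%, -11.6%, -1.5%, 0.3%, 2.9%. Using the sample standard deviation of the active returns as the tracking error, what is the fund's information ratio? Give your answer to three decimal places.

Mean return μ = -8.60 / 5 = -1.7200%
Σ(r − μ)² = 132.2080; sample σ = √(132.2080/4) = 5.7491%
IR = μ / tracking error = -1.7200 / 5.7491 = -0.2992

-0.299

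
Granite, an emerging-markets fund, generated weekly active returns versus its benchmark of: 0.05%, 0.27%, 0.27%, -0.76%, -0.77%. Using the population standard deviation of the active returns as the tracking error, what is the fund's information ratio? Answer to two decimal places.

μ = (0.05 + 0.27 + 0.27 − 0.76 − 0.77) / 5 = -0.940 / 5 = -0.1880%
Population std dev = √[1.1421 / 5] = 0.4779%
IR = μ / tracking error = -0.1880 / 0.4779 = -0.3934

-0.39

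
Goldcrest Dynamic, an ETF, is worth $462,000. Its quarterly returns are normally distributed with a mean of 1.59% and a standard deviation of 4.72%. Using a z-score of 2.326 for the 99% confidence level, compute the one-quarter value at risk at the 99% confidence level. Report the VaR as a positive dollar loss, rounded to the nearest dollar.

Return at the 99% tail: μ − z·σ = 1.59% − 2.326 × 4.72% = 1.59 − 10.97872 = -9.38872%
VaR = −(-9.38872%) × $462,000 = 9.38872% × $462,000 = $43,376

$43,376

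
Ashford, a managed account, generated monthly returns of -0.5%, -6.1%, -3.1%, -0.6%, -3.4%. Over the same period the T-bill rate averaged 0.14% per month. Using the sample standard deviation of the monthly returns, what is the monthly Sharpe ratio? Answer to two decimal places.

-1.24

μ = (-0.5 − 6.1 − 3.1 − 0.6 − 3.4) / 5 = -2.7400%
Sample std dev = √[21.4520 / 4] = 2.3158%
Sharpe = (μ − rf) / σ = (-2.7400 − 0.14) / 2.3158 = -2.8800 / 2.3158 = -1.2436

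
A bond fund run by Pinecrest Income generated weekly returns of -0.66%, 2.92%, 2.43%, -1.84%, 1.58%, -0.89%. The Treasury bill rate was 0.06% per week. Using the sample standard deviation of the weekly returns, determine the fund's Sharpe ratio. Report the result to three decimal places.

Mean return r̄ = 3.540 / 6 = 0.5900%
Sample σ = √[Σ(r − r̄)² / 5] = √[19.4524 / 5] = √3.8905 = 1.9724%
Sharpe = (r̄ − rf) / σ = (0.5900 − 0.06) / 1.9724 = 0.5300 / 1.9724 = 0.2687

0.269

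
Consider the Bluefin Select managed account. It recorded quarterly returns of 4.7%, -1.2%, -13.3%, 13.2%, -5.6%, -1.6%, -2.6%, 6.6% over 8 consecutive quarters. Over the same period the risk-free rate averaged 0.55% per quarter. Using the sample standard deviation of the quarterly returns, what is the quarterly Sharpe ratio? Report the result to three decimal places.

Mean return μ = 0.20 / 8 = 0.0250%
Σ(r − μ)² = 458.8950; sample σ = √(458.8950/7) = 8.0967%
Sharpe = (μ − rf) / σ = (0.0250 − 0.55) / 8.0967 = -0.5250 / 8.0967 = -0.0648

-0.065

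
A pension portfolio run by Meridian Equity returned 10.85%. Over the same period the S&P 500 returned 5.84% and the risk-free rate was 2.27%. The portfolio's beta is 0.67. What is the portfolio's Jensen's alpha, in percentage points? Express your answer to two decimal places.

CAPM expected return = Rf + β(Rm − Rf) = 2.27% + 0.67 × (5.84% − 2.27%) = 2.27 + 0.67 × 3.57 = 4.6619%
Jensen's α = Rp − E[R] = 10.85% − 4.6619% = 6.1881

6.19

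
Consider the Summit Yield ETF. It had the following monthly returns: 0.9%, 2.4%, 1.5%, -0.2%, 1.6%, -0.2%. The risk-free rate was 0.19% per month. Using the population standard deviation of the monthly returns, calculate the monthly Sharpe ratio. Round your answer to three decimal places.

μ = (0.9 + 2.4 + 1.5 − 0.2 + 1.6 − 0.2) / 6 = 6.00 / 6 = 1.0000%
Population σ = √[Σ(r − μ)² / 6] = √[5.4600 / 6] = √0.9100 = 0.9539%
Sharpe = (μ − rf) / σ = (1.0000 − 0.19) / 0.9539 = 0.8100 / 0.9539 = 0.8491

0.849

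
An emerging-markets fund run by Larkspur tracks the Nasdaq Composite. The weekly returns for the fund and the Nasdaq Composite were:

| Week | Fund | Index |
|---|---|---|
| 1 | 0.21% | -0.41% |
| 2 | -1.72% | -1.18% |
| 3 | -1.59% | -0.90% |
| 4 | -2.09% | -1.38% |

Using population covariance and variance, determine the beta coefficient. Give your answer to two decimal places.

2.33

r̄p = -1.2975%,  r̄m = -0.9675%
Cov = Σ(rp − r̄p)(rm − r̄m) / 4 = 0.3093
Var(rm) = Σ(rm − r̄m)² / 4 = 0.1327
β = Cov / Var = 0.3093 / 0.1327 = 2.3308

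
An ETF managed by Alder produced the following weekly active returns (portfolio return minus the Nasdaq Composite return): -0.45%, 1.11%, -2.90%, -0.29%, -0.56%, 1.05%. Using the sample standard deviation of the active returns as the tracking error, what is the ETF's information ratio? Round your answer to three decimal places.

-0.233

Mean return r̄ = -2.040 / 6 = -0.3400%
Sample std dev = √[10.6512 / 5] = 1.4595%
IR = r̄ / tracking error = -0.3400 / 1.4595 = -0.2330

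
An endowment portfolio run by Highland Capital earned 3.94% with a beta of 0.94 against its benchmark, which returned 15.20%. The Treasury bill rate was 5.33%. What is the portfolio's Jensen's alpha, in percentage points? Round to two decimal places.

-10.67

CAPM expected return = Rf + β(Rm − Rf) = 5.33% + 0.94 × (15.20% − 5.33%) = 5.33 + 0.94 × 9.87 = 14.6078%
Jensen's α = Rp − E[R] = 3.94% − 14.6078% = -10.6678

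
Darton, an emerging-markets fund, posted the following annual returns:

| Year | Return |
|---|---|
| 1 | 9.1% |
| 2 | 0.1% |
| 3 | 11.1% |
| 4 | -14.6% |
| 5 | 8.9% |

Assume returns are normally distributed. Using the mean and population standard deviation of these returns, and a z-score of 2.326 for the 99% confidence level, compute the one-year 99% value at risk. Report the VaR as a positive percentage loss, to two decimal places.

Mean return r̄ = 14.60 / 5 = 2.9200%
Σ(r − r̄)² = 455.7680; population σ = √(455.7680/5) = 9.5474%
VaR = −(r̄ − z·σ) = −(2.9200 − 2.326 × 9.5474) = −(-19.2873) = 19.2873%

19.29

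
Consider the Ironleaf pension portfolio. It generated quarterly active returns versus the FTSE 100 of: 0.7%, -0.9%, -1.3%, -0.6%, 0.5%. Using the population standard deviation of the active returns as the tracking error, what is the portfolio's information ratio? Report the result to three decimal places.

μ = (0.7 − 0.9 − 1.3 − 0.6 + 0.5) / 5 = -1.60 / 5 = -0.3200%
Population σ = √[Σ(r − μ)² / 5] = √[3.0880 / 5] = √0.6176 = 0.7859%
IR = μ / tracking error = -0.3200 / 0.7859 = -0.4072

-0.407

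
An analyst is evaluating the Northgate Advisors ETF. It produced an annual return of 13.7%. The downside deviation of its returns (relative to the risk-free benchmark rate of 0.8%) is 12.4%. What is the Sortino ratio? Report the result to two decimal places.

Sortino = (Rp − Rf) / σd = (13.7% − 0.8%) / 12.4% = 12.90% / 12.4% = 1.0403

1.04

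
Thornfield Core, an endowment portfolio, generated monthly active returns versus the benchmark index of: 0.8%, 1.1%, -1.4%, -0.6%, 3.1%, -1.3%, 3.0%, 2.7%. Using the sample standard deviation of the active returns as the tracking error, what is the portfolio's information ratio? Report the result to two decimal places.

Mean return μ = 7.40 / 8 = 0.9250%
Sample std dev = √[24.9150 / 7] = 1.8866%
IR = μ / tracking error = 0.9250 / 1.8866 = 0.4903

0.49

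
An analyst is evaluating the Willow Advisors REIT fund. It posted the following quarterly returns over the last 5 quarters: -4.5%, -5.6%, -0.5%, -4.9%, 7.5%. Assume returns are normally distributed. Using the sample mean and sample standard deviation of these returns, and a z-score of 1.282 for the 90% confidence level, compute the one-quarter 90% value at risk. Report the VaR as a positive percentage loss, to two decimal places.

8.60

Mean return μ = -8.00 / 5 = -1.6000%
Σ(r − μ)² = 119.3200; sample σ = √(119.3200/4) = 5.4617%
VaR = −(μ − z·σ) = −(-1.6000 − 1.282 × 5.4617) = −(-8.6019) = 8.6019%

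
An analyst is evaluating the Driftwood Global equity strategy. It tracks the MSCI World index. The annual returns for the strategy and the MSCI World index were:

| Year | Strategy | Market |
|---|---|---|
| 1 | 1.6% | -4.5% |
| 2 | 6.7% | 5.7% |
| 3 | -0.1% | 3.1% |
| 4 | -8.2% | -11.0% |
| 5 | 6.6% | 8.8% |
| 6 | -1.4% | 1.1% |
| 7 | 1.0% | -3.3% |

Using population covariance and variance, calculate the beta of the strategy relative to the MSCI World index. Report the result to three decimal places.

r̄p = 0.8857%,  r̄m = -0.0143%
Cov = Σ(rp − r̄p)(rm − r̄m) / 7 = 24.8869
Var(rm) = Σ(rm − r̄m)² / 7 = 38.9841
β = Cov / Var = 24.8869 / 38.9841 = 0.6384

0.638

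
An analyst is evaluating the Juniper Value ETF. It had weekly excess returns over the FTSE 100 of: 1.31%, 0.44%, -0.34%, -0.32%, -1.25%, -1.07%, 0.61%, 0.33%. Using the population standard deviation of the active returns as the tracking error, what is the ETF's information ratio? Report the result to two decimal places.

μ = (1.31 + 0.44 − 0.34 − 0.32 − 1.25 − 1.07 + 0.61 + 0.33) / 8 = -0.290 / 8 = -0.0363%
Population std dev = √[5.3056 / 8] = 0.8144%
IR = μ / tracking error = -0.0363 / 0.8144 = -0.0446

-0.04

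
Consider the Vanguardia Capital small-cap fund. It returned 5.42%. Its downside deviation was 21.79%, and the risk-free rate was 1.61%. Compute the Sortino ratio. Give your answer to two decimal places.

0.17

Sortino = (Rp − Rf) / σd = (5.42% − 1.61%) / 21.79% = 3.81% / 21.79% = 0.1749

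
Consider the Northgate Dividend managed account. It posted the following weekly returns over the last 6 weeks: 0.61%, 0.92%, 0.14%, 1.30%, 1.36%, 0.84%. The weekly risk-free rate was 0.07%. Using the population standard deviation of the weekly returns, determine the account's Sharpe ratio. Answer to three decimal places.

μ = (0.61 + 0.92 + 0.14 + 1.3 + 1.36 + 0.84) / 6 = 5.170 / 6 = 0.8617%
Σ(r − μ)² = 1.0285; population σ = √(1.0285/6) = 0.4140%
Sharpe = (μ − rf) / σ = (0.8617 − 0.07) / 0.4140 = 0.7917 / 0.4140 = 1.9123

1.912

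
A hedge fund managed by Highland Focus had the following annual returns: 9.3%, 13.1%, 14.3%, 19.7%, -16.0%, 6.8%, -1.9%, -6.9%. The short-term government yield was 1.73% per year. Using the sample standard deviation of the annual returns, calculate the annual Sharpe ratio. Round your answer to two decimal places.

0.25

μ = (9.3 + 13.1 + 14.3 + 19.7 − 16 + 6.8 − 1.9 − 6.9) / 8 = 38.40 / 8 = 4.8000%
Σ(r − μ)² = 1019.8200; sample σ = √(1019.8200/7) = 12.0702%
Sharpe = (μ − rf) / σ = (4.8000 − 1.73) / 12.0702 = 3.0700 / 12.0702 = 0.2543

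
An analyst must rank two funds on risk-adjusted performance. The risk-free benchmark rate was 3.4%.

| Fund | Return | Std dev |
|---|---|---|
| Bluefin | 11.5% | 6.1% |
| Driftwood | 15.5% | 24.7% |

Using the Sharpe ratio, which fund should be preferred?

Bluefin: Sharpe ratio = (11.5% − 3.4%) / 6.1% = 1.328
Driftwood: Sharpe ratio = (15.5% − 3.4%) / 24.7% = 0.490
Highest: Bluefin (1.328).

Bluefin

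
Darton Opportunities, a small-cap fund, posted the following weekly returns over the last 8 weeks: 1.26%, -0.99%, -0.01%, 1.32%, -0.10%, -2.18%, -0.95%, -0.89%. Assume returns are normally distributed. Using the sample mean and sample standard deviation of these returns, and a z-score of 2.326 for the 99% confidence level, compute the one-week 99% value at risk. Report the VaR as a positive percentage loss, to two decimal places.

r̄ = (1.26 − 0.99 − 0.01 + 1.32 − 0.1 − 2.18 − 0.95 − 0.89) / 8 = -0.3175%
Σ(r − r̄)² = 9.9608; sample σ = √(9.9608/7) = 1.1929%
VaR = −(r̄ − z·σ) = −(-0.3175 − 2.326 × 1.1929) = −(-3.0922) = 3.0922%

3.09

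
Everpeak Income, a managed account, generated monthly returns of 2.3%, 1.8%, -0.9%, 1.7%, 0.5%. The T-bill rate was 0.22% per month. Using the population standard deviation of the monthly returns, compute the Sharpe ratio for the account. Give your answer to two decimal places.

0.75

Mean return r̄ = 5.40 / 5 = 1.0800%
Population std dev = √[6.6480 / 5] = 1.1531%
Sharpe = (r̄ − rf) / σ = (1.0800 − 0.22) / 1.1531 = 0.8600 / 1.1531 = 0.7458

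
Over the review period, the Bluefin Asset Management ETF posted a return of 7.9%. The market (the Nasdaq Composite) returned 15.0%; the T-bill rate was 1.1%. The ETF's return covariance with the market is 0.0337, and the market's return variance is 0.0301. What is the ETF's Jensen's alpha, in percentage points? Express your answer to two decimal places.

-8.76

β = Cov / Var = 0.0337 / 0.0301 = 1.1196
E[R] = Rf + β(Rm − Rf) = 1.1% + 1.1196 × (15.0% − 1.1%) = 16.6624%
α = Rp − E[R] = 7.9% − 16.6624% = -8.7624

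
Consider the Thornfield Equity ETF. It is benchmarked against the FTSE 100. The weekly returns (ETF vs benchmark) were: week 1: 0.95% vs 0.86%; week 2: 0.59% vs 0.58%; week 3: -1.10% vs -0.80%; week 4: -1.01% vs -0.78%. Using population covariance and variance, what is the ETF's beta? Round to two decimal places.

r̄p = -0.1425%,  r̄m = -0.0350%
Cov = Σ(rp − r̄p)(rm − r̄m) / 4 = 0.7018
Var(rm) = Σ(rm − r̄m)² / 4 = 0.5799
β = Cov / Var = 0.7018 / 0.5799 = 1.2102

1.21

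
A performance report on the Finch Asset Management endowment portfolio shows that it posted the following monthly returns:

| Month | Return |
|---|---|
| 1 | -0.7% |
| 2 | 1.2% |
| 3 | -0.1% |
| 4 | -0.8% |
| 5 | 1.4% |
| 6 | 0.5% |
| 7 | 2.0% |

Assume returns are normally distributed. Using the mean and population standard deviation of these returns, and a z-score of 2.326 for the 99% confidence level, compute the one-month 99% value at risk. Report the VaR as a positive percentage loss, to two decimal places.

r̄ = (-0.7 + 1.2 − 0.1 − 0.8 + 1.4 + 0.5 + 2) / 7 = 0.5000%
Population std dev = √[7.0400 / 7] = 1.0029%
VaR = −(r̄ − z·σ) = −(0.5000 − 2.326 × 1.0029) = −(-1.8327) = 1.8327%

1.83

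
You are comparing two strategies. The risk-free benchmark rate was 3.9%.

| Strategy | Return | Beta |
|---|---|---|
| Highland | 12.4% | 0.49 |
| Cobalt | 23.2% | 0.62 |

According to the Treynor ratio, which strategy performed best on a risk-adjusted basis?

Cobalt

Highland: Treynor = (12.4% − 3.9%) / 0.49 = 17.347
Cobalt: Treynor = (23.2% − 3.9%) / 0.62 = 31.129
Highest: Cobalt (31.129).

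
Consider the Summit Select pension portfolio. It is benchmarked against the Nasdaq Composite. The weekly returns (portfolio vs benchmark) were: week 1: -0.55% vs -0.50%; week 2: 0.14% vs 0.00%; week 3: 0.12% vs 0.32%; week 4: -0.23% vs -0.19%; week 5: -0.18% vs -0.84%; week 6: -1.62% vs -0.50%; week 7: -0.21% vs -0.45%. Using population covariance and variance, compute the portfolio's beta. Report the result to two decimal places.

0.72

r̄p = -0.3614%,  r̄m = -0.3086%
Cov = Σ(rp − r̄p)(rm − r̄m) / 7 = 0.0903
Var(rm) = Σ(rm − r̄m)² / 7 = 0.1257
β = Cov / Var = 0.0903 / 0.1257 = 0.7184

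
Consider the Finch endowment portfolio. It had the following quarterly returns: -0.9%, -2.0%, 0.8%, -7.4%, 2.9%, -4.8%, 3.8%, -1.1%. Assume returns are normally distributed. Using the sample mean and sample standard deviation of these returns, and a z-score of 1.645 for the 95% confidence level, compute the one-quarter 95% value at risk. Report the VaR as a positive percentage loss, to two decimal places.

7.24

Mean return r̄ = -8.70 / 8 = -1.0875%
Σ(r − r̄)² = 97.8488; sample σ = √(97.8488/7) = 3.7388%
VaR = −(r̄ − z·σ) = −(-1.0875 − 1.645 × 3.7388) = −(-7.2378) = 7.2378%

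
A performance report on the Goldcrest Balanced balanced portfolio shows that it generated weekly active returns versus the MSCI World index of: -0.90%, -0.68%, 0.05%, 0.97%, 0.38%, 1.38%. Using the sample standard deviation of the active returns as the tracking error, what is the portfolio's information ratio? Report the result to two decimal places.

Mean return r̄ = 1.200 / 6 = 0.2000%
Sample std dev = √[4.0246 / 5] = 0.8972%
IR = r̄ / tracking error = 0.2000 / 0.8972 = 0.2229

0.22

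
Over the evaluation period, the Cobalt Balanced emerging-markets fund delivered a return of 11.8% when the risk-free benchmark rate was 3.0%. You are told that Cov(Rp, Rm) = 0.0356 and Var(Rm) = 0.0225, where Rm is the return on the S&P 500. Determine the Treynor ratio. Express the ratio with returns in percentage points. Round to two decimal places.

5.56

β = Cov / Var = 0.0356 / 0.0225 = 1.5822
Treynor = (Rp − Rf) / β = (11.8% − 3.0%) / 1.5822 = 8.80 / 1.5822 = 5.5619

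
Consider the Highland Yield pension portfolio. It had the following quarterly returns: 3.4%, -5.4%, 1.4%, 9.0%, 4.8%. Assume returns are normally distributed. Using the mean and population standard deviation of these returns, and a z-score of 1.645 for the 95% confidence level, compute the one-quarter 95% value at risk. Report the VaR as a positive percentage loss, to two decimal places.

r̄ = (3.4 − 5.4 + 1.4 + 9 + 4.8) / 5 = 2.6400%
Σ(r − r̄)² = (3.4 − 2.6400)² + (-5.4 − 2.6400)² + (1.4 − 2.6400)² + … = 111.8720
σ = √[111.8720 / 5] = 4.7302%
VaR = −(r̄ − z·σ) = −(2.6400 − 1.645 × 4.7302) = −(-5.1412) = 5.1412%

5.14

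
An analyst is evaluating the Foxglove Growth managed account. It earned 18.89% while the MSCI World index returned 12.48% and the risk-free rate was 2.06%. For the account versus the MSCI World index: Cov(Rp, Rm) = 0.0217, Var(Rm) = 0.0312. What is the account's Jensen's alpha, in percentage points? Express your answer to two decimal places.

9.58

β = Cov / Var = 0.0217 / 0.0312 = 0.6955
E[R] = Rf + β(Rm − Rf) = 2.06% + 0.6955 × (12.48% − 2.06%) = 9.3071%
α = Rp − E[R] = 18.89% − 9.3071% = 9.5829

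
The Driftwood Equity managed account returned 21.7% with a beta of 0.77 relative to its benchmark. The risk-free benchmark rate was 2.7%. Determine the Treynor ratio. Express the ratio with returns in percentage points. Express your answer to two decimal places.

Treynor = (Rp − Rf) / β = (21.7% − 2.7%) / 0.77 = 19.00 / 0.77 = 24.6753

24.68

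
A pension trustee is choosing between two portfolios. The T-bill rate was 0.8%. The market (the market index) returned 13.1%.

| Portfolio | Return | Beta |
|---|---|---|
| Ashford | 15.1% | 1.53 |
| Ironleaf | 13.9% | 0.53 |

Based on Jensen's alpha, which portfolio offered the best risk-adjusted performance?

Ashford: α = 15.1% − [0.8% + 1.53 × (13.1% − 0.8%)] = -4.519
Ironleaf: α = 13.9% − [0.8% + 0.53 × (13.1% − 0.8%)] = 6.581
Highest: Ironleaf (6.581).

Ironleaf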